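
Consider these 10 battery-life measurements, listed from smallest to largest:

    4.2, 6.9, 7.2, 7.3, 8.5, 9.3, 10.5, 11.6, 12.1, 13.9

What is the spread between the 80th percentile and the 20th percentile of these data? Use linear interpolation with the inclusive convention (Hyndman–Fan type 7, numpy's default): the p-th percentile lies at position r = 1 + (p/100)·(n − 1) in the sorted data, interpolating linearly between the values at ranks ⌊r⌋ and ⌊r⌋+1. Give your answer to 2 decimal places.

4.56

n = 10.
P20: r = 2.8; ranks 2–3 are 6.9, 7.2; interpolating gives 7.14.
P80: r = 8.2; ranks 8–9 are 11.6, 12.1; interpolating gives 11.7.
Difference: 11.7 − 7.14 = 4.56.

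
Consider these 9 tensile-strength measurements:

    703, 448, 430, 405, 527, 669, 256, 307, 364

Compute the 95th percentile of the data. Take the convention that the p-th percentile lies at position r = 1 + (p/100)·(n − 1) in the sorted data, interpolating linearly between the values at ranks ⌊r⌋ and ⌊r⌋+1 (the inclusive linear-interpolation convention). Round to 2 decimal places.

689.40

Sorted: 256, 307, 364, 405, 430, 448, 527, 669, 703.
n = 9.
r = 1 + (95/100)·(9 − 1) = 1 + 7.6 = 8.6.
Rank 8 is 669 and rank 9 is 703.
Interpolate: 669 + 0.6·(703 − 669) = 669 + 0.6·34 = 689.4.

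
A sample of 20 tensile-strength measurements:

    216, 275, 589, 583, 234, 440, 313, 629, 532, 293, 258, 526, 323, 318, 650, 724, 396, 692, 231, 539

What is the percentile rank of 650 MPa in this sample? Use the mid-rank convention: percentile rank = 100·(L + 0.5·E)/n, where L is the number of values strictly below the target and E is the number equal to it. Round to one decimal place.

Sorted: 216, 231, 234, 258, 275, 293, 313, 318, 323, 396, 440, 526, 532, 539, 583, 589, 629, 650, 692, 724.
Count below 650: L = 17; count equal: E = 1; n = 20.
Percentile rank = 100·(17 + 0.5·1)/20 = 100·17.5/20 = 87.5.

87.5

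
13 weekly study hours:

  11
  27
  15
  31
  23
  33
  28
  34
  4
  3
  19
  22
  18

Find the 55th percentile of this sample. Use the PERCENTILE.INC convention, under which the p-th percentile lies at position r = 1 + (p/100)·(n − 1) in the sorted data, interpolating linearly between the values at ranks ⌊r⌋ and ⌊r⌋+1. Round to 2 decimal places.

Sorted: 3, 4, 11, 15, 18, 19, 22, 23, 27, 28, 31, 33, 34.
n = 13.
r = 1 + (55/100)·(13 − 1) = 1 + 6.6 = 7.6.
Rank 7 is 22 and rank 8 is 23.
Interpolate: 22 + 0.6·(23 − 22) = 22 + 0.6·1 = 22.6.

22.60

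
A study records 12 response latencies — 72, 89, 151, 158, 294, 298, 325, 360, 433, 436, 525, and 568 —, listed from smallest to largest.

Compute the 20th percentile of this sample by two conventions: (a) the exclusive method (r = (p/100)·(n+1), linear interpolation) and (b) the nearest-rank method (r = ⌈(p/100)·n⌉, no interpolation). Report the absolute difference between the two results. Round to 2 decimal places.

24.80

n = 12.
(a) r = 2.6; between ranks 2 (89) and 3 (151): 126.2.
(b) the nearest-rank method: rank 3 → 151.
|126.2 − 151| = 24.8.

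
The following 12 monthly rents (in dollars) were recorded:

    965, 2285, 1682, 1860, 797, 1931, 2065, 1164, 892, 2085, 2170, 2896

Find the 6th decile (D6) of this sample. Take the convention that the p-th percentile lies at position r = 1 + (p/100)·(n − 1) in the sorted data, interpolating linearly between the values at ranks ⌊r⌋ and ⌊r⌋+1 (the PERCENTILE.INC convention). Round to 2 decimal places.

2011.40

Sorted: 797, 892, 965, 1164, 1682, 1860, 1931, 2065, 2085, 2170, 2285, 2896.
n = 12.
r = 1 + (60/100)·(12 − 1) = 1 + 6.6 = 7.6.
Rank 7 is 1931 and rank 8 is 2065.
Interpolate: 1931 + 0.6·(2065 − 1931) = 1931 + 0.6·134 = 2011.4.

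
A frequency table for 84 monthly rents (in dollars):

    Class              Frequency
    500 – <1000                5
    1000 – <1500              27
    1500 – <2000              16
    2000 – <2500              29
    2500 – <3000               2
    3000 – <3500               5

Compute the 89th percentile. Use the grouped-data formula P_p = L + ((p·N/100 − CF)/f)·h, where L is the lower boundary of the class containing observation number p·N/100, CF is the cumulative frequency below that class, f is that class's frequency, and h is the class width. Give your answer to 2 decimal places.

N = 84; target position k = 89/100 · 84 = 74.76.
Cumulative frequencies: 5, 32, 48, 77, 79, 84.
Observation 74.76 falls in the class 2000 – <2500.
L = 2000, CF = 48, f = 29, h = 500.
P89 = 2000 + ((74.76 − 48)/29)·500 = 2000 + 461.379 = 2461.38.

2461.38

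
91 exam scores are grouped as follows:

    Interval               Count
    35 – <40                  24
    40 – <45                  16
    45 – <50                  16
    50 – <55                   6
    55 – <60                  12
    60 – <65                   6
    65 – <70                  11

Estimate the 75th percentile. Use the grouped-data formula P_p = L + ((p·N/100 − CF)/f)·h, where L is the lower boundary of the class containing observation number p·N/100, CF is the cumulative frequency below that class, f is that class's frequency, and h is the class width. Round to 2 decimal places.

N = 91; target position k = 75/100 · 91 = 68.25.
Cumulative frequencies: 24, 40, 56, 62, 74, 80, 91.
Observation 68.25 falls in the class 55 – <60.
L = 55, CF = 62, f = 12, h = 5.
P75 = 55 + ((68.25 − 62)/12)·5 = 55 + 2.60417 = 57.6042.

57.60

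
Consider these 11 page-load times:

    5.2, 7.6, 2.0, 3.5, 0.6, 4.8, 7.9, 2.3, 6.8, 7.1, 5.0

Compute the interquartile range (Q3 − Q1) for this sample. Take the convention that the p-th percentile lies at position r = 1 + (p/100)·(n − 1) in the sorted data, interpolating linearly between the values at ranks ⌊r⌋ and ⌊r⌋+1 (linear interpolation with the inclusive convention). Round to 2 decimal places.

Sorted: 0.6, 2.0, 2.3, 3.5, 4.8, 5.0, 5.2, 6.8, 7.1, 7.6, 7.9.
n = 11.
P25: r = 3.5; ranks 3–4 are 2.3, 3.5; interpolating gives 2.9.
P75: r = 8.5; ranks 8–9 are 6.8, 7.1; interpolating gives 6.95.
Difference: 6.95 − 2.9 = 4.05.

4.05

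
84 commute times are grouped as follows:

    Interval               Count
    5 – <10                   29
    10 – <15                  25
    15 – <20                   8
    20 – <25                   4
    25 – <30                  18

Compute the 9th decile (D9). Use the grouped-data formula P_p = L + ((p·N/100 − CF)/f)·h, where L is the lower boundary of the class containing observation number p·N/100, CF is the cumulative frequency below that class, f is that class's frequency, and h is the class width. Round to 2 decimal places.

27.67

N = 84; target position k = 90/100 · 84 = 75.6.
Cumulative frequencies: 29, 54, 62, 66, 84.
Observation 75.6 falls in the class 25 – <30.
L = 25, CF = 66, f = 18, h = 5.
P90 = 25 + ((75.6 − 66)/18)·5 = 25 + 2.66667 = 27.6667.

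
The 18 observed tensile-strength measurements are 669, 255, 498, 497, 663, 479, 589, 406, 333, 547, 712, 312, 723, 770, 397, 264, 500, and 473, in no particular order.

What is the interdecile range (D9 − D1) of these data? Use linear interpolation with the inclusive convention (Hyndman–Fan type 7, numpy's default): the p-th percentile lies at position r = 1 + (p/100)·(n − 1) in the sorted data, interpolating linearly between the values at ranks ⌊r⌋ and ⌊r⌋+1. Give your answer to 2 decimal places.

Sorted: 255, 264, 312, 333, 397, 406, 473, 479, 497, 498, 500, 547, 589, 663, 669, 712, 723, 770.
n = 18.
P10: r = 2.7; ranks 2–3 are 264, 312; interpolating gives 297.6.
P90: r = 16.3; ranks 16–17 are 712, 723; interpolating gives 715.3.
Difference: 715.3 − 297.6 = 417.7.

417.70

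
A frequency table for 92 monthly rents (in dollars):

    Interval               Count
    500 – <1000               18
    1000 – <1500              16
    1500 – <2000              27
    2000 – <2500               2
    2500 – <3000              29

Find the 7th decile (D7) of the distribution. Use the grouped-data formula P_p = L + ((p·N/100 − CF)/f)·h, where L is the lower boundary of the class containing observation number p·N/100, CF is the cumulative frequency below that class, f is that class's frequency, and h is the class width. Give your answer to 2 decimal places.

N = 92; target position k = 70/100 · 92 = 64.4.
Cumulative frequencies: 18, 34, 61, 63, 92.
Observation 64.4 falls in the class 2500 – <3000.
L = 2500, CF = 63, f = 29, h = 500.
P70 = 2500 + ((64.4 − 63)/29)·500 = 2500 + 24.1379 = 2524.14.

2524.14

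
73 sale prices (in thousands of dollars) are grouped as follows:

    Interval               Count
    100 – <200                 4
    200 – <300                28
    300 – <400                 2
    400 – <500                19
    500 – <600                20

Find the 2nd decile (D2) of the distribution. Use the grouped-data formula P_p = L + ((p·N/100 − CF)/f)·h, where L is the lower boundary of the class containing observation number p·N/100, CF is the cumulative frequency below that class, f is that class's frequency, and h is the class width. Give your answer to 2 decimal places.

237.86

N = 73; target position k = 20/100 · 73 = 14.6.
Cumulative frequencies: 4, 32, 34, 53, 73.
Observation 14.6 falls in the class 200 – <300.
L = 200, CF = 4, f = 28, h = 100.
P20 = 200 + ((14.6 − 4)/28)·100 = 200 + 37.8571 = 237.857.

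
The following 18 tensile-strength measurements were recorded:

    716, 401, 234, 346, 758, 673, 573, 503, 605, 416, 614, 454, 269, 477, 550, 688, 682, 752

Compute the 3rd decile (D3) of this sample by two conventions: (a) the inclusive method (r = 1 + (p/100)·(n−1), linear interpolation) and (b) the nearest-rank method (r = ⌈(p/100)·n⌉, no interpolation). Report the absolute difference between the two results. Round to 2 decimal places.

Sorted: 234, 269, 346, 401, 416, 454, 477, 503, 550, 573, 605, 614, 673, 682, 688, 716, 752, 758.
n = 18.
(a) r = 6.1; between ranks 6 (454) and 7 (477): 456.3.
(b) the nearest-rank method: rank 6 → 454.
|456.3 − 454| = 2.3.

2.30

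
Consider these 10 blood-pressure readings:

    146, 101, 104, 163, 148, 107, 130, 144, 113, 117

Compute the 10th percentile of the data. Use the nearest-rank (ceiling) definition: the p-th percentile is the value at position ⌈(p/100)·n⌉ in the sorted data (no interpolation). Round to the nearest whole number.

Sorted: 101, 104, 107, 113, 117, 130, 144, 146, 148, 163.
n = 10.
Position = ⌈10/100 · 10⌉ = ⌈1⌉ = 1.
The value at rank 1 is 101.

101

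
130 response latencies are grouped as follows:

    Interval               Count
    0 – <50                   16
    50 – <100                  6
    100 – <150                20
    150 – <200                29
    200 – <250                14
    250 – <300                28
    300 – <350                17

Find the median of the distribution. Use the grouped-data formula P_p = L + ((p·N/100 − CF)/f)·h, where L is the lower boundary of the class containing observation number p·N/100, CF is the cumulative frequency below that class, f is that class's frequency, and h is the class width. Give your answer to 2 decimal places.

189.66

N = 130; target position k = 50/100 · 130 = 65.
Cumulative frequencies: 16, 22, 42, 71, 85, 113, 130.
Observation 65 falls in the class 150 – <200.
L = 150, CF = 42, f = 29, h = 50.
P50 = 150 + ((65 − 42)/29)·50 = 150 + 39.6552 = 189.655.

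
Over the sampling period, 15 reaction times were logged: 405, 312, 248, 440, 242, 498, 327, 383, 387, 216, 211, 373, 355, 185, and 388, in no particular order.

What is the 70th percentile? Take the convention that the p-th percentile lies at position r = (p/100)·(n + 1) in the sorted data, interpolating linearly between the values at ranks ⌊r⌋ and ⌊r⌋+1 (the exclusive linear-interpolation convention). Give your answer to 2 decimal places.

387.20

Sorted: 185, 211, 216, 242, 248, 312, 327, 355, 373, 383, 387, 388, 405, 440, 498.
n = 15.
r = (70/100)·(15 + 1) = 11.2.
Rank 11 is 387 and rank 12 is 388.
Interpolate: 387 + 0.2·(388 − 387) = 387 + 0.2·1 = 387.2.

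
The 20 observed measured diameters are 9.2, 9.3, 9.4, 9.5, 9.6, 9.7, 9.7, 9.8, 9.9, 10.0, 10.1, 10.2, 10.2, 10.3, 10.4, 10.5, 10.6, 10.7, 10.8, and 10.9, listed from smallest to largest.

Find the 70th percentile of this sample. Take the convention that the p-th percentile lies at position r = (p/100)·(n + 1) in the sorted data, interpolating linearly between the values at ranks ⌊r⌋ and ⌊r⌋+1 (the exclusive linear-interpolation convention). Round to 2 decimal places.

n = 20.
r = (70/100)·(20 + 1) = 14.7.
Rank 14 is 10.3 and rank 15 is 10.4.
Interpolate: 10.3 + 0.7·(10.4 − 10.3) = 10.3 + 0.7·0.1 = 10.37.

10.37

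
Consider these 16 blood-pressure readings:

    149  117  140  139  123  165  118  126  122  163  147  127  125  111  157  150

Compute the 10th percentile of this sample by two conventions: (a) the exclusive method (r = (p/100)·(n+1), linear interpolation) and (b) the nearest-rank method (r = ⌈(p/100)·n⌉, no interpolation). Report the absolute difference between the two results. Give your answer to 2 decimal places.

Sorted: 111, 117, 118, 122, 123, 125, 126, 127, 139, 140, 147, 149, 150, 157, 163, 165.
n = 16.
(a) r = 1.7; between ranks 1 (111) and 2 (117): 115.2.
(b) the nearest-rank method: rank 2 → 117.
|115.2 − 117| = 1.8.

1.80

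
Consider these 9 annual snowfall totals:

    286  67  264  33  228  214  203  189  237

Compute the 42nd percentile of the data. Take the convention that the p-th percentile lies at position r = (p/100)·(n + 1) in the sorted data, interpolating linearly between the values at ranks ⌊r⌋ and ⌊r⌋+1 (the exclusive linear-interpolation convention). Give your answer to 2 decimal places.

205.20

Sorted: 33, 67, 189, 203, 214, 228, 237, 264, 286.
n = 9.
r = (42/100)·(9 + 1) = 4.2.
Rank 4 is 203 and rank 5 is 214.
Interpolate: 203 + 0.2·(214 − 203) = 203 + 0.2·11 = 205.2.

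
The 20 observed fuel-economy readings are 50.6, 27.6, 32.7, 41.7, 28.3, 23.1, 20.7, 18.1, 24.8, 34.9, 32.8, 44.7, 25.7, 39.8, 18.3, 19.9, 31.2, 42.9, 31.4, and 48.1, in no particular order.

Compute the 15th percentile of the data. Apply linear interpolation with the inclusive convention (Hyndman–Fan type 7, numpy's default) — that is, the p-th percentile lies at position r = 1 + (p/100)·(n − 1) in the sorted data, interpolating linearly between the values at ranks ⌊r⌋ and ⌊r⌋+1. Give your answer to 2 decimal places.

20.58

Sorted: 18.1, 18.3, 19.9, 20.7, 23.1, 24.8, 25.7, 27.6, 28.3, 31.2, 31.4, 32.7, 32.8, 34.9, 39.8, 41.7, 42.9, 44.7, 48.1, 50.6.
n = 20.
r = 1 + (15/100)·(20 − 1) = 1 + 2.85 = 3.85.
Rank 3 is 19.9 and rank 4 is 20.7.
Interpolate: 19.9 + 0.85·(20.7 − 19.9) = 19.9 + 0.85·0.8 = 20.58.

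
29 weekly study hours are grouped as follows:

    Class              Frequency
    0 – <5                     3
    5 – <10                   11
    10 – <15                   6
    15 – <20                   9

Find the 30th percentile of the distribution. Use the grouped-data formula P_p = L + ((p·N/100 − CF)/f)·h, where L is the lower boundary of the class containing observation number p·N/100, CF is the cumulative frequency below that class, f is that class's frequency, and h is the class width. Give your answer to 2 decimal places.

N = 29; target position k = 30/100 · 29 = 8.7.
Cumulative frequencies: 3, 14, 20, 29.
Observation 8.7 falls in the class 5 – <10.
L = 5, CF = 3, f = 11, h = 5.
P30 = 5 + ((8.7 − 3)/11)·5 = 5 + 2.59091 = 7.59091.

7.59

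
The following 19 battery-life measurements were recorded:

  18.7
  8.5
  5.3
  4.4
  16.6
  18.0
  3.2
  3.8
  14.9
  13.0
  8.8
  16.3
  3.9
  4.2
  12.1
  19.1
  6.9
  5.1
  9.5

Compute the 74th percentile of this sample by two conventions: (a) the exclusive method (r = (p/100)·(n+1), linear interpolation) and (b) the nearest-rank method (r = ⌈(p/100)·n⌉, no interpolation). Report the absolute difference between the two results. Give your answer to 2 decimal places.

0.28

Sorted: 3.2, 3.8, 3.9, 4.2, 4.4, 5.1, 5.3, 6.9, 8.5, 8.8, 9.5, 12.1, 13.0, 14.9, 16.3, 16.6, 18.0, 18.7, 19.1.
n = 19.
(a) r = 14.8; between ranks 14 (14.9) and 15 (16.3): 16.02.
(b) the nearest-rank method: rank 15 → 16.3.
|16.02 − 16.3| = 0.28.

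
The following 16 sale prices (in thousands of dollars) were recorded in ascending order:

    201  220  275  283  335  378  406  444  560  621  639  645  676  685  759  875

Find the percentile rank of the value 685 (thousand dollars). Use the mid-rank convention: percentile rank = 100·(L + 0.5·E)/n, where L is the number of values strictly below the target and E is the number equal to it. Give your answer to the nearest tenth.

Count below 685: L = 13; count equal: E = 1; n = 16.
Percentile rank = 100·(13 + 0.5·1)/16 = 100·13.5/16 = 84.38.

84.4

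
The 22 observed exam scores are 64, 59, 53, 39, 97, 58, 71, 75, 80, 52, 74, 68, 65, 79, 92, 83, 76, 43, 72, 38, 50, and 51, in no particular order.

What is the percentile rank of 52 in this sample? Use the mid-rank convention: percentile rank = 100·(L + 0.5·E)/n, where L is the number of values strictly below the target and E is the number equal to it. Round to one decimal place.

25.0

Sorted: 38, 39, 43, 50, 51, 52, 53, 58, 59, 64, 65, 68, 71, 72, 74, 75, 76, 79, 80, 83, 92, 97.
Count below 52: L = 5; count equal: E = 1; n = 22.
Percentile rank = 100·(5 + 0.5·1)/22 = 100·5.5/22 = 25.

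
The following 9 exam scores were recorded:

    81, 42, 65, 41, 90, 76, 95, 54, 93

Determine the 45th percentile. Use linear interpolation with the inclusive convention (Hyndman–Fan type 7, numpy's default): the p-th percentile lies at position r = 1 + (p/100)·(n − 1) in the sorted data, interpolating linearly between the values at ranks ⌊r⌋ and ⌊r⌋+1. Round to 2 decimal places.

71.60

Sorted: 41, 42, 54, 65, 76, 81, 90, 93, 95.
n = 9.
r = 1 + (45/100)·(9 − 1) = 1 + 3.6 = 4.6.
Rank 4 is 65 and rank 5 is 76.
Interpolate: 65 + 0.6·(76 − 65) = 65 + 0.6·11 = 71.6.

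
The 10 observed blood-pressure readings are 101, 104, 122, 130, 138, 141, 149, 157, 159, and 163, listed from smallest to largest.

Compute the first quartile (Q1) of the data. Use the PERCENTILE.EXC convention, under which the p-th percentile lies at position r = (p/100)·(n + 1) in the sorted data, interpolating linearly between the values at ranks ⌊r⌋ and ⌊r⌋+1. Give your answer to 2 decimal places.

117.50

n = 10.
r = (25/100)·(10 + 1) = 2.75.
Rank 2 is 104 and rank 3 is 122.
Interpolate: 104 + 0.75·(122 − 104) = 104 + 0.75·18 = 117.5.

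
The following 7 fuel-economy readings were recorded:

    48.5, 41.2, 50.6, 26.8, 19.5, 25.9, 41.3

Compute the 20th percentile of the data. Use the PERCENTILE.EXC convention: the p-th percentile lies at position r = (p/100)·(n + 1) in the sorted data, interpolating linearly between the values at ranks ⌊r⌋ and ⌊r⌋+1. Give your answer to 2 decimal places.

Sorted: 19.5, 25.9, 26.8, 41.2, 41.3, 48.5, 50.6.
n = 7.
r = (20/100)·(7 + 1) = 1.6.
Rank 1 is 19.5 and rank 2 is 25.9.
Interpolate: 19.5 + 0.6·(25.9 − 19.5) = 19.5 + 0.6·6.4 = 23.34.

23.34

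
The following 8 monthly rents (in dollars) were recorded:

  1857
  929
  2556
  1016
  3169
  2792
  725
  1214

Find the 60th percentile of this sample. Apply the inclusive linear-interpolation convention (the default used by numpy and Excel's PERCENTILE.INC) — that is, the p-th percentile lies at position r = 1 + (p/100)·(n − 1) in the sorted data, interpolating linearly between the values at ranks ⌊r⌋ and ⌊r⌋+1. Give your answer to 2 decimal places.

Sorted: 725, 929, 1016, 1214, 1857, 2556, 2792, 3169.
n = 8.
r = 1 + (60/100)·(8 − 1) = 1 + 4.2 = 5.2.
Rank 5 is 1857 and rank 6 is 2556.
Interpolate: 1857 + 0.2·(2556 − 1857) = 1857 + 0.2·699 = 1996.8.

1996.80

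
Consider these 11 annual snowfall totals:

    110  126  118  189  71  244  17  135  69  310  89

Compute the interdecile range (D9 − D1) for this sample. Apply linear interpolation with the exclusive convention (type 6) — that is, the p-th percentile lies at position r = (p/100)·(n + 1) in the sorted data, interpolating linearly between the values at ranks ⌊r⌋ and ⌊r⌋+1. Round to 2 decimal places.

269.40

Sorted: 17, 69, 71, 89, 110, 118, 126, 135, 189, 244, 310.
n = 11.
P10: r = 1.2; ranks 1–2 are 17, 69; interpolating gives 27.4.
P90: r = 10.8; ranks 10–11 are 244, 310; interpolating gives 296.8.
Difference: 296.8 − 27.4 = 269.4.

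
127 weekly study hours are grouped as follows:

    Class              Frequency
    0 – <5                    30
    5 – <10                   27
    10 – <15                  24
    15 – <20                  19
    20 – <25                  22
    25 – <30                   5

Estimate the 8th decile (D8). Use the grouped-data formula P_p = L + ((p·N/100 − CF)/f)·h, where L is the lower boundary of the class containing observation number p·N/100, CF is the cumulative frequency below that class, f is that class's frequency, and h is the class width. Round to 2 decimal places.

N = 127; target position k = 80/100 · 127 = 101.6.
Cumulative frequencies: 30, 57, 81, 100, 122, 127.
Observation 101.6 falls in the class 20 – <25.
L = 20, CF = 100, f = 22, h = 5.
P80 = 20 + ((101.6 − 100)/22)·5 = 20 + 0.363636 = 20.3636.

20.36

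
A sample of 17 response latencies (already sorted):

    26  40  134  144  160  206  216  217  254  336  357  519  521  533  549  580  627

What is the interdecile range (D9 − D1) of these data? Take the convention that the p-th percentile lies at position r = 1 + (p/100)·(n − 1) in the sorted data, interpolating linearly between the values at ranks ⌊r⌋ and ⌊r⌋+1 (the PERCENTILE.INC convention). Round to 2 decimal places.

n = 17.
P10: r = 2.6; ranks 2–3 are 40, 134; interpolating gives 96.4.
P90: r = 15.4; ranks 15–16 are 549, 580; interpolating gives 561.4.
Difference: 561.4 − 96.4 = 465.

465.00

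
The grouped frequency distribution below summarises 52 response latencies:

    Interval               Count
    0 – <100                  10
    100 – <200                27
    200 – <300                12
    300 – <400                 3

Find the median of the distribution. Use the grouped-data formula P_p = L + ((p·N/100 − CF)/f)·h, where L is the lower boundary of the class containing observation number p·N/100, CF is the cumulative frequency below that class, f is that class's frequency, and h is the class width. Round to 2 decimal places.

159.26

N = 52; target position k = 50/100 · 52 = 26.
Cumulative frequencies: 10, 37, 49, 52.
Observation 26 falls in the class 100 – <200.
L = 100, CF = 10, f = 27, h = 100.
P50 = 100 + ((26 − 10)/27)·100 = 100 + 59.2593 = 159.259.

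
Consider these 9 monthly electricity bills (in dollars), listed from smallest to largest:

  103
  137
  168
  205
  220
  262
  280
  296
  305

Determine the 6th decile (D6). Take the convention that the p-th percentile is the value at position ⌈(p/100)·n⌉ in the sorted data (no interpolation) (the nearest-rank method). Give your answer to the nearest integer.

n = 9.
Position = ⌈60/100 · 9⌉ = ⌈5.4⌉ = 6.
The value at rank 6 is 262.

262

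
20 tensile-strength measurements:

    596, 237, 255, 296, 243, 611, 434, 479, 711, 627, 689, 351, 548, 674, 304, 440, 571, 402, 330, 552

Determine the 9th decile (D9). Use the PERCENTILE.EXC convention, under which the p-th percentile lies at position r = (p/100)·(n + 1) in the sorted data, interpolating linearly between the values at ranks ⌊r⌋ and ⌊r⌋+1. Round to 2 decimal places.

687.50

Sorted: 237, 243, 255, 296, 304, 330, 351, 402, 434, 440, 479, 548, 552, 571, 596, 611, 627, 674, 689, 711.
n = 20.
r = (90/100)·(20 + 1) = 18.9.
Rank 18 is 674 and rank 19 is 689.
Interpolate: 674 + 0.9·(689 − 674) = 674 + 0.9·15 = 687.5.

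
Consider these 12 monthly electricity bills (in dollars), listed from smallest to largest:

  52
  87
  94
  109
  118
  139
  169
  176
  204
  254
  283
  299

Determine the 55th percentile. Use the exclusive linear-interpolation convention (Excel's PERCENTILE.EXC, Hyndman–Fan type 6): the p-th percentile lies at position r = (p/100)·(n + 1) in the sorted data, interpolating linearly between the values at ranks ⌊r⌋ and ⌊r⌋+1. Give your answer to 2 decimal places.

170.05

n = 12.
r = (55/100)·(12 + 1) = 7.15.
Rank 7 is 169 and rank 8 is 176.
Interpolate: 169 + 0.15·(176 − 169) = 169 + 0.15·7 = 170.05.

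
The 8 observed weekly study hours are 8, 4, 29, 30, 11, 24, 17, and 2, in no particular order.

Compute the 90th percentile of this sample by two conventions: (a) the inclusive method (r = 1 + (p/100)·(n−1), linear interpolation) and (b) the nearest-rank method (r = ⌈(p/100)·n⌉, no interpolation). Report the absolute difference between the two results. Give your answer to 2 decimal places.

Sorted: 2, 4, 8, 11, 17, 24, 29, 30.
n = 8.
(a) r = 7.3; between ranks 7 (29) and 8 (30): 29.3.
(b) the nearest-rank method: rank 8 → 30.
|29.3 − 30| = 0.7.

0.70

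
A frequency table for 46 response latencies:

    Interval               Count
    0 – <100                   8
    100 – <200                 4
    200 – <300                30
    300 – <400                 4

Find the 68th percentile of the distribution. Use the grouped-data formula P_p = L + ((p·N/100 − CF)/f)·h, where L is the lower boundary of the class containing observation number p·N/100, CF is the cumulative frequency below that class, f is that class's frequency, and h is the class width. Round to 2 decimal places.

264.27

N = 46; target position k = 68/100 · 46 = 31.28.
Cumulative frequencies: 8, 12, 42, 46.
Observation 31.28 falls in the class 200 – <300.
L = 200, CF = 12, f = 30, h = 100.
P68 = 200 + ((31.28 − 12)/30)·100 = 200 + 64.2667 = 264.267.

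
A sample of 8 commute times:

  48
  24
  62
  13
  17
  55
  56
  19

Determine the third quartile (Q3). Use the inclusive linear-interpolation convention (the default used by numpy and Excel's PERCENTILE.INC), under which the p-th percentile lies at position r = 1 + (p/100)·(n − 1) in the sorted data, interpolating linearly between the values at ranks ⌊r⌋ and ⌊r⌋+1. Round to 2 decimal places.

55.25

Sorted: 13, 17, 19, 24, 48, 55, 56, 62.
n = 8.
r = 1 + (75/100)·(8 − 1) = 1 + 5.25 = 6.25.
Rank 6 is 55 and rank 7 is 56.
Interpolate: 55 + 0.25·(56 − 55) = 55 + 0.25·1 = 55.25.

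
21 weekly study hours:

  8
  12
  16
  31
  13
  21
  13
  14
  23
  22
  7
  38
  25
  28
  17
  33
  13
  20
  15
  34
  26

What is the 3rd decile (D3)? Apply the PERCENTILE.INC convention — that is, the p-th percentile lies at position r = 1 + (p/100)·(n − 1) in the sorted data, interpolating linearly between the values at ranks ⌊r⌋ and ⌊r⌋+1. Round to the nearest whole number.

14

Sorted: 7, 8, 12, 13, 13, 13, 14, 15, 16, 17, 20, 21, 22, 23, 25, 26, 28, 31, 33, 34, 38.
n = 21.
r = 1 + (30/100)·(21 − 1) = 1 + 6 = 7.
r is an integer, so P30 is the value at rank 7: 14.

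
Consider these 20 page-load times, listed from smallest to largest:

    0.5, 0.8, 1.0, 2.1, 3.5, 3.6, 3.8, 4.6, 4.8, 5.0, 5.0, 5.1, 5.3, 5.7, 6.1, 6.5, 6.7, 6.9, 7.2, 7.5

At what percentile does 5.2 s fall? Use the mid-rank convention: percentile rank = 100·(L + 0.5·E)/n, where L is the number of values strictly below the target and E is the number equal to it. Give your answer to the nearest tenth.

Count below 5.2: L = 12; count equal: E = 0; n = 20.
Percentile rank = 100·(12 + 0.5·0)/20 = 100·12/20 = 60.

60.0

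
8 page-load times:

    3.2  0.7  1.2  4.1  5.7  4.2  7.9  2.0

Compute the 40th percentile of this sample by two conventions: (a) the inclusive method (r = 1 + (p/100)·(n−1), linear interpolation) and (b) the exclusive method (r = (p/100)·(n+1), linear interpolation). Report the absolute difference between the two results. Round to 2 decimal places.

Sorted: 0.7, 1.2, 2.0, 3.2, 4.1, 4.2, 5.7, 7.9.
n = 8.
(a) r = 3.8; between ranks 3 (2.0) and 4 (3.2): 2.96.
(b) r = 3.6; between ranks 3 (2.0) and 4 (3.2): 2.72.
|2.96 − 2.72| = 0.24.

0.24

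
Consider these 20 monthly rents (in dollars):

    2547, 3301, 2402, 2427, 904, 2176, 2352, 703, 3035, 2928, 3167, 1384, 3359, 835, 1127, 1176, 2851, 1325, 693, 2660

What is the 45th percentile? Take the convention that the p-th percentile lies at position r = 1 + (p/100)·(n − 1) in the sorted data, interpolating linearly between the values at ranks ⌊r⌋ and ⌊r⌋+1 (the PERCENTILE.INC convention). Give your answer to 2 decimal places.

2272.80

Sorted: 693, 703, 835, 904, 1127, 1176, 1325, 1384, 2176, 2352, 2402, 2427, 2547, 2660, 2851, 2928, 3035, 3167, 3301, 3359.
n = 20.
r = 1 + (45/100)·(20 − 1) = 1 + 8.55 = 9.55.
Rank 9 is 2176 and rank 10 is 2352.
Interpolate: 2176 + 0.55·(2352 − 2176) = 2176 + 0.55·176 = 2272.8.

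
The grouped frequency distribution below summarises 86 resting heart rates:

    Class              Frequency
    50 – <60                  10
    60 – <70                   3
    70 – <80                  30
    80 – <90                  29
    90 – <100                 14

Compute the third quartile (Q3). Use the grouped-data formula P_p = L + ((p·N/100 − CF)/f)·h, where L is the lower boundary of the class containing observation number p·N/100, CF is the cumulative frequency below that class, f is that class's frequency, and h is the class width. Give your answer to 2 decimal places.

N = 86; target position k = 75/100 · 86 = 64.5.
Cumulative frequencies: 10, 13, 43, 72, 86.
Observation 64.5 falls in the class 80 – <90.
L = 80, CF = 43, f = 29, h = 10.
P75 = 80 + ((64.5 − 43)/29)·10 = 80 + 7.41379 = 87.4138.

87.41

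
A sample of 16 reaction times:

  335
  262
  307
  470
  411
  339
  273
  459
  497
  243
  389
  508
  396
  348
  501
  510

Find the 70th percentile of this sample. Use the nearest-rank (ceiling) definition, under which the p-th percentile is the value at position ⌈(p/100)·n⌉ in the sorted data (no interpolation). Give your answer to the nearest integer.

Sorted: 243, 262, 273, 307, 335, 339, 348, 389, 396, 411, 459, 470, 497, 501, 508, 510.
n = 16.
Position = ⌈70/100 · 16⌉ = ⌈11.2⌉ = 12.
The value at rank 12 is 470.

470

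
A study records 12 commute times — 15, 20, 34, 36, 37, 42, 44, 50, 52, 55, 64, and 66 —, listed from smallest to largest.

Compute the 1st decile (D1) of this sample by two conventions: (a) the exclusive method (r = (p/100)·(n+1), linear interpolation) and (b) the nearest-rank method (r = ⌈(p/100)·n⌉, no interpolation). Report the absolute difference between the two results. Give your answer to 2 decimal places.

3.50

n = 12.
(a) r = 1.3; between ranks 1 (15) and 2 (20): 16.5.
(b) the nearest-rank method: rank 2 → 20.
|16.5 − 20| = 3.5.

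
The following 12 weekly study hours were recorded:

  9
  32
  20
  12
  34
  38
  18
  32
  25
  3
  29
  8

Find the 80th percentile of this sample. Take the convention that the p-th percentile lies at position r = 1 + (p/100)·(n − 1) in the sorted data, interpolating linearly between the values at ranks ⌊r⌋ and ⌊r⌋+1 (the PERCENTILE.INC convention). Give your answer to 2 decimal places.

Sorted: 3, 8, 9, 12, 18, 20, 25, 29, 32, 32, 34, 38.
n = 12.
r = 1 + (80/100)·(12 − 1) = 1 + 8.8 = 9.8.
Rank 9 is 32 and rank 10 is 32.
Interpolate: 32 + 0.8·(32 − 32) = 32 + 0.8·0 = 32.

32.00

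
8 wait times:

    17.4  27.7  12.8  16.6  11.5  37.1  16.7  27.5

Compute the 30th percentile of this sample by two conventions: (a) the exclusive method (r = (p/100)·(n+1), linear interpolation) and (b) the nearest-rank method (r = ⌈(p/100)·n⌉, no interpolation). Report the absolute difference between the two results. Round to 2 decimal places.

1.14

Sorted: 11.5, 12.8, 16.6, 16.7, 17.4, 27.5, 27.7, 37.1.
n = 8.
(a) r = 2.7; between ranks 2 (12.8) and 3 (16.6): 15.46.
(b) the nearest-rank method: rank 3 → 16.6.
|15.46 − 16.6| = 1.14.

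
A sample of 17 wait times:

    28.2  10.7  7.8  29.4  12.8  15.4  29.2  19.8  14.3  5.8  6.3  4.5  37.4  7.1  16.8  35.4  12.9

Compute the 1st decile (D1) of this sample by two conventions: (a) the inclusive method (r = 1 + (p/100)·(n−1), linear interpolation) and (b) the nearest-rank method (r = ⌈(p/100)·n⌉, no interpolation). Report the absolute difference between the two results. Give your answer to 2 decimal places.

0.30

Sorted: 4.5, 5.8, 6.3, 7.1, 7.8, 10.7, 12.8, 12.9, 14.3, 15.4, 16.8, 19.8, 28.2, 29.2, 29.4, 35.4, 37.4.
n = 17.
(a) r = 2.6; between ranks 2 (5.8) and 3 (6.3): 6.1.
(b) the nearest-rank method: rank 2 → 5.8.
|6.1 − 5.8| = 0.3.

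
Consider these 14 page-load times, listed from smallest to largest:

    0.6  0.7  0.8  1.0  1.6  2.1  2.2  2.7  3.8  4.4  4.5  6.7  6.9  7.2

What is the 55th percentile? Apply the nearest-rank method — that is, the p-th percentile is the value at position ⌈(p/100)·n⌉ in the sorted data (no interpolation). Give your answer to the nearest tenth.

2.7

n = 14.
Position = ⌈55/100 · 14⌉ = ⌈7.7⌉ = 8.
The value at rank 8 is 2.7.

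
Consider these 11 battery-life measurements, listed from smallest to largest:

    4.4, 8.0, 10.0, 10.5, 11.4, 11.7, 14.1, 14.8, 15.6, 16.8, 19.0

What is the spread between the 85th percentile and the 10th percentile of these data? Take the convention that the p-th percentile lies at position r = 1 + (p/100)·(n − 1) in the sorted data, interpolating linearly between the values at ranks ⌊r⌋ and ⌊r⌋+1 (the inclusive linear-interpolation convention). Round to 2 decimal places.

n = 11.
P10: r = 2 (integer) → 8.
P85: r = 9.5; ranks 9–10 are 15.6, 16.8; interpolating gives 16.2.
Difference: 16.2 − 8 = 8.2.

8.20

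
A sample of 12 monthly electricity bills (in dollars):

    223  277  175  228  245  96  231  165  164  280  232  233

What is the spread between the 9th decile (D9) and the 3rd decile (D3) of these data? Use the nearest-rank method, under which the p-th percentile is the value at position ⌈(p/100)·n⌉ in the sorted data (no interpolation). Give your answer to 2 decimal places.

Sorted: 96, 164, 165, 175, 223, 228, 231, 232, 233, 245, 277, 280.
n = 12.
P30: rank ⌈30/100·12⌉ = 4 → 175.
P90: rank ⌈90/100·12⌉ = 11 → 277.
Difference: 277 − 175 = 102.

102.00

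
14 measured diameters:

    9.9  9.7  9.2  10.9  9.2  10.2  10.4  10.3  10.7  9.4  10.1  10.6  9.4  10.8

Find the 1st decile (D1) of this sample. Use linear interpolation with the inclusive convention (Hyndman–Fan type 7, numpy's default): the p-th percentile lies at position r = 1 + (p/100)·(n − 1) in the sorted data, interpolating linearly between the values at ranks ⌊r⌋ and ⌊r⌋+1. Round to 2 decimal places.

9.26

Sorted: 9.2, 9.2, 9.4, 9.4, 9.7, 9.9, 10.1, 10.2, 10.3, 10.4, 10.6, 10.7, 10.8, 10.9.
n = 14.
r = 1 + (10/100)·(14 − 1) = 1 + 1.3 = 2.3.
Rank 2 is 9.2 and rank 3 is 9.4.
Interpolate: 9.2 + 0.3·(9.4 − 9.2) = 9.2 + 0.3·0.2 = 9.26.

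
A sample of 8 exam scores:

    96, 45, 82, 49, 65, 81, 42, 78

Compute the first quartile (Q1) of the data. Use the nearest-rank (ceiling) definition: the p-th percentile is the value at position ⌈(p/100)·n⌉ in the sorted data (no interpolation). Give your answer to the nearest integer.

45

Sorted: 42, 45, 49, 65, 78, 81, 82, 96.
n = 8.
Position = ⌈25/100 · 8⌉ = ⌈2⌉ = 2.
The value at rank 2 is 45.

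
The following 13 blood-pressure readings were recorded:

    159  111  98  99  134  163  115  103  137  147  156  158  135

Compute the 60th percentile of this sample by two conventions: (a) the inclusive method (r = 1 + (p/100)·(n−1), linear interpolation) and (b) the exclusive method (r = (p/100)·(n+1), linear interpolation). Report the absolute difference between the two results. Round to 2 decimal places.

2.00

Sorted: 98, 99, 103, 111, 115, 134, 135, 137, 147, 156, 158, 159, 163.
n = 13.
(a) r = 8.2; between ranks 8 (137) and 9 (147): 139.
(b) r = 8.4; between ranks 8 (137) and 9 (147): 141.
|139 − 141| = 2.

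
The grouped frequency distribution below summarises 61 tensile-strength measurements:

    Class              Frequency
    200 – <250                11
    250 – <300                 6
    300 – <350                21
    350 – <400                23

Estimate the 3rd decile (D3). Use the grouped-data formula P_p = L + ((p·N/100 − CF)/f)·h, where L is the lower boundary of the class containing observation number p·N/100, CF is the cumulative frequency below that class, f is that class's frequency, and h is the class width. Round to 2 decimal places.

N = 61; target position k = 30/100 · 61 = 18.3.
Cumulative frequencies: 11, 17, 38, 61.
Observation 18.3 falls in the class 300 – <350.
L = 300, CF = 17, f = 21, h = 50.
P30 = 300 + ((18.3 − 17)/21)·50 = 300 + 3.09524 = 303.095.

303.10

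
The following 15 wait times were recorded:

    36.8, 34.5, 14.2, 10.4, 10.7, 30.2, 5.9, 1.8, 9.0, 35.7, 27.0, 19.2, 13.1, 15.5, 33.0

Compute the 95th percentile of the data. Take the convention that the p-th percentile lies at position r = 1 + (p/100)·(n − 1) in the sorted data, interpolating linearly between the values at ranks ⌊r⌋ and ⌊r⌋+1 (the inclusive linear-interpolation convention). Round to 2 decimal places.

Sorted: 1.8, 5.9, 9.0, 10.4, 10.7, 13.1, 14.2, 15.5, 19.2, 27.0, 30.2, 33.0, 34.5, 35.7, 36.8.
n = 15.
r = 1 + (95/100)·(15 − 1) = 1 + 13.3 = 14.3.
Rank 14 is 35.7 and rank 15 is 36.8.
Interpolate: 35.7 + 0.3·(36.8 − 35.7) = 35.7 + 0.3·1.1 = 36.03.

36.03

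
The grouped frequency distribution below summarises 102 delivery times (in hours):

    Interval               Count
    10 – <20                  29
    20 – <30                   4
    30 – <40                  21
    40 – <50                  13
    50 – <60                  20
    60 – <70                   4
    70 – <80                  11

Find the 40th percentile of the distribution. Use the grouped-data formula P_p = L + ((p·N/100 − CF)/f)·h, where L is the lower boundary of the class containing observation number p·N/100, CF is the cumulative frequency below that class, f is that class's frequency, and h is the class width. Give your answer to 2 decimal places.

33.71

N = 102; target position k = 40/100 · 102 = 40.8.
Cumulative frequencies: 29, 33, 54, 67, 87, 91, 102.
Observation 40.8 falls in the class 30 – <40.
L = 30, CF = 33, f = 21, h = 10.
P40 = 30 + ((40.8 − 33)/21)·10 = 30 + 3.71429 = 33.7143.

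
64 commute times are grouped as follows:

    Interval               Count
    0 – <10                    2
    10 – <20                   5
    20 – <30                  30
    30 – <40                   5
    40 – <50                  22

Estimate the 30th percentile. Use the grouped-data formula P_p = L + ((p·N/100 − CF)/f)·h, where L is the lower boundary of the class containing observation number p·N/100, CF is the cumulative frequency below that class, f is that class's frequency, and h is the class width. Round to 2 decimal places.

24.07

N = 64; target position k = 30/100 · 64 = 19.2.
Cumulative frequencies: 2, 7, 37, 42, 64.
Observation 19.2 falls in the class 20 – <30.
L = 20, CF = 7, f = 30, h = 10.
P30 = 20 + ((19.2 − 7)/30)·10 = 20 + 4.06667 = 24.0667.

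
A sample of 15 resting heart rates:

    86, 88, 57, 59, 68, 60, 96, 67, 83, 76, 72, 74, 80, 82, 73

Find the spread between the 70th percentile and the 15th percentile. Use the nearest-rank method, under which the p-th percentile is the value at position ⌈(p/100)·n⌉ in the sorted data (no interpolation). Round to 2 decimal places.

22.00

Sorted: 57, 59, 60, 67, 68, 72, 73, 74, 76, 80, 82, 83, 86, 88, 96.
n = 15.
P15: rank ⌈15/100·15⌉ = 3 → 60.
P70: rank ⌈70/100·15⌉ = 11 → 82.
Difference: 82 − 60 = 22.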